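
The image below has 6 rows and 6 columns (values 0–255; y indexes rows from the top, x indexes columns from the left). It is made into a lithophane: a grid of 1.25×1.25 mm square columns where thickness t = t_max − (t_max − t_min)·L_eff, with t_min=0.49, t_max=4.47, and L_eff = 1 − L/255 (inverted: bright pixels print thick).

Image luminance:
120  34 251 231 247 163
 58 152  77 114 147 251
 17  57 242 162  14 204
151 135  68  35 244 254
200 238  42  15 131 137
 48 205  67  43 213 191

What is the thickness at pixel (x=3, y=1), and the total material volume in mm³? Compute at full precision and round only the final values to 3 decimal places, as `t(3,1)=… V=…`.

t(3,1)=2.269 V=148.475

span = t_max - t_min = 4.47 - 0.49 = 3.980
L(3,1) = 114, L_eff = 1 - 114/255 = 0.552941 (inverted)
t(3,1) = 4.47 - 3.980·0.552941 = 2.269
Σt over all 6·6 pixels = 605776/6375 ≈ 95.0236863
V = pitch²·Σt = 1.25²·605776/6375 = 148.475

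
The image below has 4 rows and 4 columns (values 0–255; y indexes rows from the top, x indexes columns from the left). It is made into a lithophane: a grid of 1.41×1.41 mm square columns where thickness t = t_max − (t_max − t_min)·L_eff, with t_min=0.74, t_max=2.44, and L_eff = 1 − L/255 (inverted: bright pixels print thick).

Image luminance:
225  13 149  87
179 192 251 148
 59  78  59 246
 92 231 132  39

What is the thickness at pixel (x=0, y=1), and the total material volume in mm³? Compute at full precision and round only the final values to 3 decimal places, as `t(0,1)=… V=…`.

t(0,1)=1.933 V=52.433

span = t_max - t_min = 2.44 - 0.74 = 1.700
L(0,1) = 179, L_eff = 1 - 179/255 = 0.298039 (inverted)
t(0,1) = 2.44 - 1.700·0.298039 = 1.933
Σt over all 4·4 pixels = 1978/75 ≈ 26.3733333
V = pitch²·Σt = 1.41²·1978/75 = 52.433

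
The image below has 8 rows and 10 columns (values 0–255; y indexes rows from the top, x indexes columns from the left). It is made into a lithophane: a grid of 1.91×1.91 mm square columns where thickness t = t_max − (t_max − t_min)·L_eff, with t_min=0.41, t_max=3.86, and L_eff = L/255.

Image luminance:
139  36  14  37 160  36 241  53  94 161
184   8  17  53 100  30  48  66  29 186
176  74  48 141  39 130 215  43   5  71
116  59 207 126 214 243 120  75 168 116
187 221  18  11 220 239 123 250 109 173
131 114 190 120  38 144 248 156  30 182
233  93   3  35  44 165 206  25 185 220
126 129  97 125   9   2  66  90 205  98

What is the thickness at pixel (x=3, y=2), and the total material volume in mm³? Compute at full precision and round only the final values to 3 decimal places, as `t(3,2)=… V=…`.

span = t_max - t_min = 3.86 - 0.41 = 3.450
L(3,2) = 141, L_eff = 141/255 = 0.552941
t(3,2) = 3.86 - 3.450·0.552941 = 1.952
Σt over all 8·10 pixels = 157393/850 ≈ 185.1682353
V = pitch²·Σt = 1.91²·157393/850 = 675.512

t(3,2)=1.952 V=675.512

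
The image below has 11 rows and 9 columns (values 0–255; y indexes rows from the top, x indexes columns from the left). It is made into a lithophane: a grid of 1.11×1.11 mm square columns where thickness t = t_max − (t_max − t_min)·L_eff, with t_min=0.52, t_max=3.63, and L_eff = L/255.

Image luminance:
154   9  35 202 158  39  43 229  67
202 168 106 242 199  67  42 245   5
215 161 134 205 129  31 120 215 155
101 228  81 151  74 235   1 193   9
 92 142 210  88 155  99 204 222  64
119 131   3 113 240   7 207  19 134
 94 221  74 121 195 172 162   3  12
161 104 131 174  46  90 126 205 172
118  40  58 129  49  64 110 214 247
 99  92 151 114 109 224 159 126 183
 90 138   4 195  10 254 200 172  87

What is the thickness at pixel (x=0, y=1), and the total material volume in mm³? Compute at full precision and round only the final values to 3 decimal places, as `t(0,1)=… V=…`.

t(0,1)=1.166 V=253.472

span = t_max - t_min = 3.63 - 0.52 = 3.110
L(0,1) = 202, L_eff = 202/255 = 0.792157
t(0,1) = 3.63 - 3.110·0.792157 = 1.166
Σt over all 11·9 pixels = 5245957/25500 ≈ 205.7238039
V = pitch²·Σt = 1.11²·5245957/25500 = 253.472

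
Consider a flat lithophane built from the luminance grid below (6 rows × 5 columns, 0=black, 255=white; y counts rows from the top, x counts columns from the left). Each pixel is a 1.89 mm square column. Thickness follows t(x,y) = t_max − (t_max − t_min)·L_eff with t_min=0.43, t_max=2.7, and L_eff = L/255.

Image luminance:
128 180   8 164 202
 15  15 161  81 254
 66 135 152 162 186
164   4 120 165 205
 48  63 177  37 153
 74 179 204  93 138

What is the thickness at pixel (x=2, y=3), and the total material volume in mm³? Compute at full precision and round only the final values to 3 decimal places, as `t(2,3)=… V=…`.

span = t_max - t_min = 2.7 - 0.43 = 2.270
L(2,3) = 120, L_eff = 120/255 = 0.470588
t(2,3) = 2.7 - 2.270·0.470588 = 1.632
Σt over all 6·5 pixels = 1218109/25500 ≈ 47.7689804
V = pitch²·Σt = 1.89²·1218109/25500 = 170.636

t(2,3)=1.632 V=170.636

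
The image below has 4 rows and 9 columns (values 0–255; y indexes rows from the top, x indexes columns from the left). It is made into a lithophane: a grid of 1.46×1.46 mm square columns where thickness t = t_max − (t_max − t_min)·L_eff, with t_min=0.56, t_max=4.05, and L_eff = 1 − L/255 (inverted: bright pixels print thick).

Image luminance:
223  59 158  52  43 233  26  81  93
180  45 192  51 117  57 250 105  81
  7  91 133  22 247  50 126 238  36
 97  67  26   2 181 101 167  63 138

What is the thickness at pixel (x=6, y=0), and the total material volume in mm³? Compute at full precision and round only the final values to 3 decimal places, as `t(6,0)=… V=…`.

span = t_max - t_min = 4.05 - 0.56 = 3.490
L(6,0) = 26, L_eff = 1 - 26/255 = 0.898039 (inverted)
t(6,0) = 4.05 - 3.490·0.898039 = 0.916
Σt over all 4·9 pixels = 926771/12750 ≈ 72.6879216
V = pitch²·Σt = 1.46²·926771/12750 = 154.942

t(6,0)=0.916 V=154.942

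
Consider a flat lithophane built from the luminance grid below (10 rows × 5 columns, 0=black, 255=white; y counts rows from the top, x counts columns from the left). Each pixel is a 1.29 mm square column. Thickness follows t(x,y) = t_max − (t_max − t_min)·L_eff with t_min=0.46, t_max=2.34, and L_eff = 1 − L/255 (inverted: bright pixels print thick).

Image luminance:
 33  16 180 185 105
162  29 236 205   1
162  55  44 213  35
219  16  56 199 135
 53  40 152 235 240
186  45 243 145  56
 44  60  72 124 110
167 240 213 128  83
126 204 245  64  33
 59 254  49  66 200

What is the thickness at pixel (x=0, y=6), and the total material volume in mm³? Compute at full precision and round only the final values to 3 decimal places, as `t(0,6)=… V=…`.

t(0,6)=0.784 V=114.610

span = t_max - t_min = 2.34 - 0.46 = 1.880
L(0,6) = 44, L_eff = 1 - 44/255 = 0.827451 (inverted)
t(0,6) = 2.34 - 1.880·0.827451 = 0.784
Σt over all 10·5 pixels = 68.872
V = pitch²·Σt = 1.29²·68.872 = 114.610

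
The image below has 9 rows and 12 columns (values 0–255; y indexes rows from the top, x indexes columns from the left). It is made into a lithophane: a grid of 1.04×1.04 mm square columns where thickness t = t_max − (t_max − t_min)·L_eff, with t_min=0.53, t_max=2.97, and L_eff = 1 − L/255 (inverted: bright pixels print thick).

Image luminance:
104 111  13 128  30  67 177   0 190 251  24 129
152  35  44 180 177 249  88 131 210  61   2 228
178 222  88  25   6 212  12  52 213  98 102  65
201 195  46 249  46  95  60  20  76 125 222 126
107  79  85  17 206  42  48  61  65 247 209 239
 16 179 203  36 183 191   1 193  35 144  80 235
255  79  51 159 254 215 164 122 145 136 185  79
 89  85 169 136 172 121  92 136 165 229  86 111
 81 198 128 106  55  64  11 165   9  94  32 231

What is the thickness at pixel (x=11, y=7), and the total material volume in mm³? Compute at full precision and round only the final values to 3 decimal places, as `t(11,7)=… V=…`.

span = t_max - t_min = 2.97 - 0.53 = 2.440
L(11,7) = 111, L_eff = 1 - 111/255 = 0.564706 (inverted)
t(11,7) = 2.97 - 2.440·0.564706 = 1.592
Σt over all 9·12 pixels = 231886/1275 ≈ 181.8713725
V = pitch²·Σt = 1.04²·231886/1275 = 196.712

t(11,7)=1.592 V=196.712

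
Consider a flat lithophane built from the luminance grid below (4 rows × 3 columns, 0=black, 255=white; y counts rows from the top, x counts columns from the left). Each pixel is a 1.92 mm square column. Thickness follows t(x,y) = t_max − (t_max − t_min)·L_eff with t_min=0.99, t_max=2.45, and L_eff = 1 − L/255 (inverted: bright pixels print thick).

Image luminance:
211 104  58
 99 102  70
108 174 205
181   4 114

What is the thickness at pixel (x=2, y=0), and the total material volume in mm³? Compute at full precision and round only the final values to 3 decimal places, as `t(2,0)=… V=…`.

span = t_max - t_min = 2.45 - 0.99 = 1.460
L(2,0) = 58, L_eff = 1 - 58/255 = 0.772549 (inverted)
t(2,0) = 2.45 - 1.460·0.772549 = 1.322
Σt over all 4·3 pixels = 25586/1275 ≈ 20.0674510
V = pitch²·Σt = 1.92²·25586/1275 = 73.977

t(2,0)=1.322 V=73.977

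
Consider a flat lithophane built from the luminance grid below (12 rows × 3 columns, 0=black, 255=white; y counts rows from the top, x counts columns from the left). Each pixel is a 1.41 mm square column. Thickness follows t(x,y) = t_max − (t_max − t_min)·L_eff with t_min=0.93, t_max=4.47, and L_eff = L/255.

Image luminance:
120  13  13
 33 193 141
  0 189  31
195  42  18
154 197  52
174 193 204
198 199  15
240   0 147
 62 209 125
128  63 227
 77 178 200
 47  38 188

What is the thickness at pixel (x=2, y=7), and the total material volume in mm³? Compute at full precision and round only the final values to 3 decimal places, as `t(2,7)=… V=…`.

t(2,7)=2.429 V=201.164

span = t_max - t_min = 4.47 - 0.93 = 3.540
L(2,7) = 147, L_eff = 147/255 = 0.576471
t(2,7) = 4.47 - 3.540·0.576471 = 2.429
Σt over all 12·3 pixels = 430033/4250 ≈ 101.1842353
V = pitch²·Σt = 1.41²·430033/4250 = 201.164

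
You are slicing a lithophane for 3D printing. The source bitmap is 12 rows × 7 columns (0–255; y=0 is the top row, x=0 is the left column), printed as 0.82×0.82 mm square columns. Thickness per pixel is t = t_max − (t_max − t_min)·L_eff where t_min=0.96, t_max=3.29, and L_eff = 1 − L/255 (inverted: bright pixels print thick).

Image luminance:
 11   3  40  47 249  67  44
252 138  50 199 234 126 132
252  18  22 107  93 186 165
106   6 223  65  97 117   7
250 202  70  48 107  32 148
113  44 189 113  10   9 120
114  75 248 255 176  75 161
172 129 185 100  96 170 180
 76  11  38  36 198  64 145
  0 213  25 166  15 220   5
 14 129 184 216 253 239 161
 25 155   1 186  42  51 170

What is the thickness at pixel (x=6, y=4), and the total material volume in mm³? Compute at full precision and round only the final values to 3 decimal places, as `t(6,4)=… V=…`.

t(6,4)=2.312 V=113.726

span = t_max - t_min = 3.29 - 0.96 = 2.330
L(6,4) = 148, L_eff = 1 - 148/255 = 0.419608 (inverted)
t(6,4) = 3.29 - 2.330·0.419608 = 2.312
Σt over all 12·7 pixels = 172517/1020 ≈ 169.1343137
V = pitch²·Σt = 0.82²·172517/1020 = 113.726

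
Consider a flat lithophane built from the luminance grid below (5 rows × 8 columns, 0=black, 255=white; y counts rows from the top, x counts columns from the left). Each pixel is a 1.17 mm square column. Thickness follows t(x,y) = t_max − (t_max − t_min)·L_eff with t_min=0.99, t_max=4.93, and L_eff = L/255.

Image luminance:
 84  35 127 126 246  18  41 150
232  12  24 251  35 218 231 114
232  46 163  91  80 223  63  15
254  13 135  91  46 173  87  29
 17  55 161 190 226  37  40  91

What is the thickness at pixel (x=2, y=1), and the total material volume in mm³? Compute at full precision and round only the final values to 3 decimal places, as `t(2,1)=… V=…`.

t(2,1)=4.559 V=174.726

span = t_max - t_min = 4.93 - 0.99 = 3.940
L(2,1) = 24, L_eff = 24/255 = 0.094118
t(2,1) = 4.93 - 3.940·0.094118 = 4.559
Σt over all 5·8 pixels = 813703/6375 ≈ 127.6396863
V = pitch²·Σt = 1.17²·813703/6375 = 174.726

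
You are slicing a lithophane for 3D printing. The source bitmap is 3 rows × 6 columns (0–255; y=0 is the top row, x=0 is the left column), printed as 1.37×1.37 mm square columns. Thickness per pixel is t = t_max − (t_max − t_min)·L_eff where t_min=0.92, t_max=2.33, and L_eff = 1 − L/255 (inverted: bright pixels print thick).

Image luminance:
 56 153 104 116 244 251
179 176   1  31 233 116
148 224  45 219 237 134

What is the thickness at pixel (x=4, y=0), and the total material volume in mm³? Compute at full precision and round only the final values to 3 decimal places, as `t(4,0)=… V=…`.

span = t_max - t_min = 2.33 - 0.92 = 1.410
L(4,0) = 244, L_eff = 1 - 244/255 = 0.043137 (inverted)
t(4,0) = 2.33 - 1.410·0.043137 = 2.269
Σt over all 3·6 pixels = 266109/8500 ≈ 31.3069412
V = pitch²·Σt = 1.37²·266109/8500 = 58.760

t(4,0)=2.269 V=58.760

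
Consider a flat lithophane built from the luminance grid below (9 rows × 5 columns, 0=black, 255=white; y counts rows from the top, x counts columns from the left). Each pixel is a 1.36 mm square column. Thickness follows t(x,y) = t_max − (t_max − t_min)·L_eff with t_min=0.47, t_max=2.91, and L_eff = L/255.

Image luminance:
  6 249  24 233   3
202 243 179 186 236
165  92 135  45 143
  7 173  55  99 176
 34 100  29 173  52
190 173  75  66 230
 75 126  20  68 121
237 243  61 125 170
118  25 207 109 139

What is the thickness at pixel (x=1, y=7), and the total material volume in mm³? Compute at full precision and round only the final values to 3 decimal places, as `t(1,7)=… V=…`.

t(1,7)=0.585 V=142.795

span = t_max - t_min = 2.91 - 0.47 = 2.440
L(1,7) = 243, L_eff = 243/255 = 0.952941
t(1,7) = 2.91 - 2.440·0.952941 = 0.585
Σt over all 9·5 pixels = 1968677/25500 ≈ 77.2030196
V = pitch²·Σt = 1.36²·1968677/25500 = 142.795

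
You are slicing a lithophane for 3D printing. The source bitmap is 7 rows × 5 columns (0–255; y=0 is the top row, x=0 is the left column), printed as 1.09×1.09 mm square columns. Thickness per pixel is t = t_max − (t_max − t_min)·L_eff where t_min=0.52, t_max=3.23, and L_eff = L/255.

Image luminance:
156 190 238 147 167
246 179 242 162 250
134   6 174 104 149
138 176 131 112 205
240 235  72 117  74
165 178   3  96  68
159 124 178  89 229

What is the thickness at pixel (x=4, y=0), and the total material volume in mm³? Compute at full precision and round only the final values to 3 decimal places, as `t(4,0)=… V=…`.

t(4,0)=1.455 V=66.978

span = t_max - t_min = 3.23 - 0.52 = 2.710
L(4,0) = 167, L_eff = 167/255 = 0.654902
t(4,0) = 3.23 - 2.710·0.654902 = 1.455
Σt over all 7·5 pixels = 359383/6375 ≈ 56.3738039
V = pitch²·Σt = 1.09²·359383/6375 = 66.978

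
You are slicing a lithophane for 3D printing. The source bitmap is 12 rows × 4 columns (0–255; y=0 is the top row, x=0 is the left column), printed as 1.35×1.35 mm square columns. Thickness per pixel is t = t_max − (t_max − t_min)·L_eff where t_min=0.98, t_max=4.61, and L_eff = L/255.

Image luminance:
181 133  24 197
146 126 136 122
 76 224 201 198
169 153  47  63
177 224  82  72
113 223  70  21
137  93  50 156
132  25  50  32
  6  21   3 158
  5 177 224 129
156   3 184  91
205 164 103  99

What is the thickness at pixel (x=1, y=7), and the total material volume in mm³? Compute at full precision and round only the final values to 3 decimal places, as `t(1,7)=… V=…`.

t(1,7)=4.254 V=258.490

span = t_max - t_min = 4.61 - 0.98 = 3.630
L(1,7) = 25, L_eff = 25/255 = 0.098039
t(1,7) = 4.61 - 3.630·0.098039 = 4.254
Σt over all 12·4 pixels = 1205579/8500 ≈ 141.8328235
V = pitch²·Σt = 1.35²·1205579/8500 = 258.490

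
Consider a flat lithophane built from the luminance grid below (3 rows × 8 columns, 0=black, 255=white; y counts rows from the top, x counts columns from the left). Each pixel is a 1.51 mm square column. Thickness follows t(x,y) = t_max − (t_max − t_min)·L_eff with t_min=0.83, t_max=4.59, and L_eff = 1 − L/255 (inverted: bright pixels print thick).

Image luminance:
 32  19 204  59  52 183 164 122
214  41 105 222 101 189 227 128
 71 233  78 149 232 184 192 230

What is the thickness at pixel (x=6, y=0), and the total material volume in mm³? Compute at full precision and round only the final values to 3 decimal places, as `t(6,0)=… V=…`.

span = t_max - t_min = 4.59 - 0.83 = 3.760
L(6,0) = 164, L_eff = 1 - 164/255 = 0.356863 (inverted)
t(6,0) = 4.59 - 3.760·0.356863 = 3.248
Σt over all 3·8 pixels = 449504/6375 ≈ 70.5104314
V = pitch²·Σt = 1.51²·449504/6375 = 160.771

t(6,0)=3.248 V=160.771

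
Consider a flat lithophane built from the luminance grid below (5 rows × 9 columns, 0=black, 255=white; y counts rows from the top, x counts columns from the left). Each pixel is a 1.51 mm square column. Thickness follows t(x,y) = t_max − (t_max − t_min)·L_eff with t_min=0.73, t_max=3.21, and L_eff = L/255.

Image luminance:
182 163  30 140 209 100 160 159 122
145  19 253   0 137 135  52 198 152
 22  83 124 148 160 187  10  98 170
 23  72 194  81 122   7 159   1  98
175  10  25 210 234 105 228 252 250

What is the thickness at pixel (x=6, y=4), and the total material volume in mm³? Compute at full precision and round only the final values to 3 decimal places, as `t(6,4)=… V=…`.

t(6,4)=0.993 V=205.091

span = t_max - t_min = 3.21 - 0.73 = 2.480
L(6,4) = 228, L_eff = 228/255 = 0.894118
t(6,4) = 3.21 - 2.480·0.894118 = 0.993
Σt over all 5·9 pixels = 764561/8500 ≈ 89.9483529
V = pitch²·Σt = 1.51²·764561/8500 = 205.091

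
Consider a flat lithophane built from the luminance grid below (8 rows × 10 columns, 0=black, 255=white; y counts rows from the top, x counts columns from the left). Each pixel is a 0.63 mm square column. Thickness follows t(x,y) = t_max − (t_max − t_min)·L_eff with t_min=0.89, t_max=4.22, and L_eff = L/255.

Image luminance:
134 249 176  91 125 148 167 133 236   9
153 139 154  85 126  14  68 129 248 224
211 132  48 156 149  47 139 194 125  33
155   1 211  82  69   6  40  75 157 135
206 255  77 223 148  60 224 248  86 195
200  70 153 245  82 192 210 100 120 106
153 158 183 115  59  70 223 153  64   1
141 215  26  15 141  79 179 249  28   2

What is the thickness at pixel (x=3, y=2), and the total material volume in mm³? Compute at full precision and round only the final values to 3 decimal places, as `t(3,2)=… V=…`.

span = t_max - t_min = 4.22 - 0.89 = 3.330
L(3,2) = 156, L_eff = 156/255 = 0.611765
t(3,2) = 4.22 - 3.330·0.611765 = 2.183
Σt over all 8·10 pixels = 1712203/8500 ≈ 201.4356471
V = pitch²·Σt = 0.63²·1712203/8500 = 79.950

t(3,2)=2.183 V=79.950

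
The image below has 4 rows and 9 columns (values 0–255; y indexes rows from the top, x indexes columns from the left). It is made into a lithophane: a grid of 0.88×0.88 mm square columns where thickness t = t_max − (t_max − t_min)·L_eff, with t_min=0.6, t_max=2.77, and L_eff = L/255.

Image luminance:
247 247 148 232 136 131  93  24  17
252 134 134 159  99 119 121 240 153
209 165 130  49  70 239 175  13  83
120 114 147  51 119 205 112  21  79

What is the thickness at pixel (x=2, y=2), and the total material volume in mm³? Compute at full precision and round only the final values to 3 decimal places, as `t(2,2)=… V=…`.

t(2,2)=1.664 V=45.677

span = t_max - t_min = 2.77 - 0.6 = 2.170
L(2,2) = 130, L_eff = 130/255 = 0.509804
t(2,2) = 2.77 - 2.170·0.509804 = 1.664
Σt over all 4·9 pixels = 1504081/25500 ≈ 58.9835686
V = pitch²·Σt = 0.88²·1504081/25500 = 45.677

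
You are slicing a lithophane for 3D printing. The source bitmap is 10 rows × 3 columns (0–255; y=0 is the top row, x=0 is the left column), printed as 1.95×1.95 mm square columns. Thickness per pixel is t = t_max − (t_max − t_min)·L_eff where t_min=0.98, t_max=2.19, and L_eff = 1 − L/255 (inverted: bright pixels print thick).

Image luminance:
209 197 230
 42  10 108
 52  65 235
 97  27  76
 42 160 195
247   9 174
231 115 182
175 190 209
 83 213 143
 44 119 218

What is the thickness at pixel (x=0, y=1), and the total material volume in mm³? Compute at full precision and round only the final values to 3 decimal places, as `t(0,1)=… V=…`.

t(0,1)=1.179 V=185.717

span = t_max - t_min = 2.19 - 0.98 = 1.210
L(0,1) = 42, L_eff = 1 - 42/255 = 0.835294 (inverted)
t(0,1) = 2.19 - 1.210·0.835294 = 1.179
Σt over all 10·3 pixels = 73261/1500 ≈ 48.8406667
V = pitch²·Σt = 1.95²·73261/1500 = 185.717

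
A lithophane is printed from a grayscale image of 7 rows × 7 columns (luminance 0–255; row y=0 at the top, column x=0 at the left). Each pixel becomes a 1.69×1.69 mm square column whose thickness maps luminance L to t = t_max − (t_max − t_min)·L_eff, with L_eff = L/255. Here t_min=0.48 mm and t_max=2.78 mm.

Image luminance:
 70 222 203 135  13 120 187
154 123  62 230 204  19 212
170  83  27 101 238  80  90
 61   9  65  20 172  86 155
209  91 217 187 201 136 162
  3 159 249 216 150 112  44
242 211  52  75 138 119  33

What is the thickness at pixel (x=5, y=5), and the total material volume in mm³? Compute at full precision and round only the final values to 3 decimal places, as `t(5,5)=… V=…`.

span = t_max - t_min = 2.78 - 0.48 = 2.300
L(5,5) = 112, L_eff = 112/255 = 0.439216
t(5,5) = 2.78 - 2.300·0.439216 = 1.770
Σt over all 7·7 pixels = 20207/255 ≈ 79.2431373
V = pitch²·Σt = 1.69²·20207/255 = 226.326

t(5,5)=1.770 V=226.326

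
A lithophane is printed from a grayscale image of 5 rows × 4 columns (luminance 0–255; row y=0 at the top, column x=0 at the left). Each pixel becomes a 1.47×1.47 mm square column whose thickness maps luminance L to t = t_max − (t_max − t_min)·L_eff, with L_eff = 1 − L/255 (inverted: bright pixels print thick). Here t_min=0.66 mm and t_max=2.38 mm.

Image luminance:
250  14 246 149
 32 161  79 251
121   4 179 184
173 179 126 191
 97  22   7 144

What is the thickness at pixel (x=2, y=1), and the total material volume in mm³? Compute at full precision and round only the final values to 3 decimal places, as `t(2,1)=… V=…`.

span = t_max - t_min = 2.38 - 0.66 = 1.720
L(2,1) = 79, L_eff = 1 - 79/255 = 0.690196 (inverted)
t(2,1) = 2.38 - 1.720·0.690196 = 1.193
Σt over all 5·4 pixels = 196337/6375 ≈ 30.7979608
V = pitch²·Σt = 1.47²·196337/6375 = 66.551

t(2,1)=1.193 V=66.551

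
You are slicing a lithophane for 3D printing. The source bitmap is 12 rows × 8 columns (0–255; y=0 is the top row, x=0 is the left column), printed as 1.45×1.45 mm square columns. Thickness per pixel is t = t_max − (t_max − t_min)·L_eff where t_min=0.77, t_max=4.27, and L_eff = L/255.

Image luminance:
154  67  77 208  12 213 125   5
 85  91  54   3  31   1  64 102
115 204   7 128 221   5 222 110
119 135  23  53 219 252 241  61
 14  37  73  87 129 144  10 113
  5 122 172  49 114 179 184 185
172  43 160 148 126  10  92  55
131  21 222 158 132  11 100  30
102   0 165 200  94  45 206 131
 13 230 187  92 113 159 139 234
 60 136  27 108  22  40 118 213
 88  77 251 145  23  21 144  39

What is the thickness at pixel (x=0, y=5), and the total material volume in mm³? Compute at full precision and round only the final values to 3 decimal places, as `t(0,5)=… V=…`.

t(0,5)=4.201 V=565.862

span = t_max - t_min = 4.27 - 0.77 = 3.500
L(0,5) = 5, L_eff = 5/255 = 0.019608
t(0,5) = 4.27 - 3.500·0.019608 = 4.201
Σt over all 12·8 pixels = 228767/850 ≈ 269.1376471
V = pitch²·Σt = 1.45²·228767/850 = 565.862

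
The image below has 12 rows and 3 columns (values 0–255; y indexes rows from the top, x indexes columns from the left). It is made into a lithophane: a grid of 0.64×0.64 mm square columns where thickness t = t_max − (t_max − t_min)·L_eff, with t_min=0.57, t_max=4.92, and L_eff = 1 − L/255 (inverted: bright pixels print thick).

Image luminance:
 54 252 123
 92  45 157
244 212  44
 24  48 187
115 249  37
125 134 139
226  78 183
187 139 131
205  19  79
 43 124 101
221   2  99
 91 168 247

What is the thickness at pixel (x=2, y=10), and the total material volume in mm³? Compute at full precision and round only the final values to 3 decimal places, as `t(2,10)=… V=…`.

t(2,10)=2.259 V=40.714

span = t_max - t_min = 4.92 - 0.57 = 4.350
L(2,10) = 99, L_eff = 1 - 99/255 = 0.611765 (inverted)
t(2,10) = 4.92 - 4.350·0.611765 = 2.259
Σt over all 12·3 pixels = 99.4
V = pitch²·Σt = 0.64²·99.4 = 40.714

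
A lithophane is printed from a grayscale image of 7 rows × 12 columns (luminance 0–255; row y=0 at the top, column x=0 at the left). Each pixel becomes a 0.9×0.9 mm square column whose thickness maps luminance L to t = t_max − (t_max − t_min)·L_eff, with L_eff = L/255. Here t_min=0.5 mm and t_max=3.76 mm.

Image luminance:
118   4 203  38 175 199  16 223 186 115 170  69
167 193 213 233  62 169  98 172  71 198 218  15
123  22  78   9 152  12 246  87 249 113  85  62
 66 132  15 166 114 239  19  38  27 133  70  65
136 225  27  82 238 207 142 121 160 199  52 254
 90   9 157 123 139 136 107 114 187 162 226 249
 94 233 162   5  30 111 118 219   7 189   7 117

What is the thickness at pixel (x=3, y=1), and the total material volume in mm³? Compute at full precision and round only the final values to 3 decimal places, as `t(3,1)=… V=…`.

t(3,1)=0.781 V=147.297

span = t_max - t_min = 3.76 - 0.5 = 3.260
L(3,1) = 233, L_eff = 233/255 = 0.913725
t(3,1) = 3.76 - 3.260·0.913725 = 0.781
Σt over all 7·12 pixels = 2318557/12750 ≈ 181.8476078
V = pitch²·Σt = 0.9²·2318557/12750 = 147.297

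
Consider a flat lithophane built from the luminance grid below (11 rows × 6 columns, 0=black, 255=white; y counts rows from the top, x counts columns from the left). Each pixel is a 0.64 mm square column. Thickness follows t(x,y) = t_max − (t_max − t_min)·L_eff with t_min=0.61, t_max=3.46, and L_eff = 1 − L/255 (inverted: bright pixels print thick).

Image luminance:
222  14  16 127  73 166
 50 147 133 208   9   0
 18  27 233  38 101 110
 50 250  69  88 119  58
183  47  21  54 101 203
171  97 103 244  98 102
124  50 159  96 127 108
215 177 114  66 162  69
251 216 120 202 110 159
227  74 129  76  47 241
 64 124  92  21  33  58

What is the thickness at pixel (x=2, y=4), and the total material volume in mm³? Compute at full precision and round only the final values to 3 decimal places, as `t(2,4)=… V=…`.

t(2,4)=0.845 V=50.646

span = t_max - t_min = 3.46 - 0.61 = 2.850
L(2,4) = 21, L_eff = 1 - 21/255 = 0.917647 (inverted)
t(2,4) = 3.46 - 2.850·0.917647 = 0.845
Σt over all 11·6 pixels = 210201/1700 ≈ 123.6476471
V = pitch²·Σt = 0.64²·210201/1700 = 50.646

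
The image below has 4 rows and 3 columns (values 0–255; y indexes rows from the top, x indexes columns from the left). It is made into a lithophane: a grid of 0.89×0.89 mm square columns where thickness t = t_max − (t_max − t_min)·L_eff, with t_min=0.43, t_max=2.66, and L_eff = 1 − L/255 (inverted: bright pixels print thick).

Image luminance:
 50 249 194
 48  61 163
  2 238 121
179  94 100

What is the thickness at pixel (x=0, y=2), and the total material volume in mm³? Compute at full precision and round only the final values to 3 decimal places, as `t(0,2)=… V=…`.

span = t_max - t_min = 2.66 - 0.43 = 2.230
L(0,2) = 2, L_eff = 1 - 2/255 = 0.992157 (inverted)
t(0,2) = 2.66 - 2.230·0.992157 = 0.447
Σt over all 4·3 pixels = 465857/25500 ≈ 18.2689020
V = pitch²·Σt = 0.89²·465857/25500 = 14.471

t(0,2)=0.447 V=14.471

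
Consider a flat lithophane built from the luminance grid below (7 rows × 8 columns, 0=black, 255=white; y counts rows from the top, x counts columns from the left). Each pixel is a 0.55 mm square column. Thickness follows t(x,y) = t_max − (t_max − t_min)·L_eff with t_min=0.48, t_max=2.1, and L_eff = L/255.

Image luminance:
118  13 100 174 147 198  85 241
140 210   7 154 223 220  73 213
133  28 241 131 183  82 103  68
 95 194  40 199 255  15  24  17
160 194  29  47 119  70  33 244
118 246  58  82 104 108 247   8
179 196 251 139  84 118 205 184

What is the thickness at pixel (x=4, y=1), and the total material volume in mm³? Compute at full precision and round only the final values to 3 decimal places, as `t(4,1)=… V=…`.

span = t_max - t_min = 2.1 - 0.48 = 1.620
L(4,1) = 223, L_eff = 223/255 = 0.874510
t(4,1) = 2.1 - 1.620·0.874510 = 0.683
Σt over all 7·8 pixels = 301431/4250 ≈ 70.9249412
V = pitch²·Σt = 0.55²·301431/4250 = 21.455

t(4,1)=0.683 V=21.455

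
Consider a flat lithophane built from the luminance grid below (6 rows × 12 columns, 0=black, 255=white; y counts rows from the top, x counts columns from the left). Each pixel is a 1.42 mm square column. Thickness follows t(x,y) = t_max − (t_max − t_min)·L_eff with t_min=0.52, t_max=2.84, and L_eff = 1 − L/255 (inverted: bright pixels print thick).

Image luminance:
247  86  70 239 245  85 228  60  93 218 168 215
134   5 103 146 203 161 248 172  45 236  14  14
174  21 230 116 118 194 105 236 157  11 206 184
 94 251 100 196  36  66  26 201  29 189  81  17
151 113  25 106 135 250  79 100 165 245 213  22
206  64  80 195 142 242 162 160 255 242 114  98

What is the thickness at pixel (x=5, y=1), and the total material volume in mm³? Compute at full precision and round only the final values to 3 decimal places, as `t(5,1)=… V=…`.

span = t_max - t_min = 2.84 - 0.52 = 2.320
L(5,1) = 161, L_eff = 1 - 161/255 = 0.368627 (inverted)
t(5,1) = 2.84 - 2.320·0.368627 = 1.985
Σt over all 6·12 pixels = 820826/6375 ≈ 128.7570196
V = pitch²·Σt = 1.42²·820826/6375 = 259.626

t(5,1)=1.985 V=259.626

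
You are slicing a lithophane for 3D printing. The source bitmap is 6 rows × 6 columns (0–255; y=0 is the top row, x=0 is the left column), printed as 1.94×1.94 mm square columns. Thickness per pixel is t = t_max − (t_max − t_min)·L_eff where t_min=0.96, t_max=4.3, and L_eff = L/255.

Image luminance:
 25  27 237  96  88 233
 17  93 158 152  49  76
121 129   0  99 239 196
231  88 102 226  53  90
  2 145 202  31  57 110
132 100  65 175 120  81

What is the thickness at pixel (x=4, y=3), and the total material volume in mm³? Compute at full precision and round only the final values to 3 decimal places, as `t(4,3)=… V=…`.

t(4,3)=3.606 V=383.204

span = t_max - t_min = 4.3 - 0.96 = 3.340
L(4,3) = 53, L_eff = 53/255 = 0.207843
t(4,3) = 4.3 - 3.340·0.207843 = 3.606
Σt over all 6·6 pixels = 259637/2550 ≈ 101.8184314
V = pitch²·Σt = 1.94²·259637/2550 = 383.204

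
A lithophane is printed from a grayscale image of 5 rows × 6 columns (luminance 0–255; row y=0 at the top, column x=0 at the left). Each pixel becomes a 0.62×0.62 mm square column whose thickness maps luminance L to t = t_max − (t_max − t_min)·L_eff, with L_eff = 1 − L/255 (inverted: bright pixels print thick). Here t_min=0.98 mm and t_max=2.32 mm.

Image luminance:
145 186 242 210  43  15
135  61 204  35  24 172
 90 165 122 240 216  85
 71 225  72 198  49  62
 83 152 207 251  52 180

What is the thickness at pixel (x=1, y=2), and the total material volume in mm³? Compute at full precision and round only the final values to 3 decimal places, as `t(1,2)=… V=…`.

t(1,2)=1.847 V=19.365

span = t_max - t_min = 2.32 - 0.98 = 1.340
L(1,2) = 165, L_eff = 1 - 165/255 = 0.352941 (inverted)
t(1,2) = 2.32 - 1.340·0.352941 = 1.847
Σt over all 5·6 pixels = 321157/6375 ≈ 50.3775686
V = pitch²·Σt = 0.62²·321157/6375 = 19.365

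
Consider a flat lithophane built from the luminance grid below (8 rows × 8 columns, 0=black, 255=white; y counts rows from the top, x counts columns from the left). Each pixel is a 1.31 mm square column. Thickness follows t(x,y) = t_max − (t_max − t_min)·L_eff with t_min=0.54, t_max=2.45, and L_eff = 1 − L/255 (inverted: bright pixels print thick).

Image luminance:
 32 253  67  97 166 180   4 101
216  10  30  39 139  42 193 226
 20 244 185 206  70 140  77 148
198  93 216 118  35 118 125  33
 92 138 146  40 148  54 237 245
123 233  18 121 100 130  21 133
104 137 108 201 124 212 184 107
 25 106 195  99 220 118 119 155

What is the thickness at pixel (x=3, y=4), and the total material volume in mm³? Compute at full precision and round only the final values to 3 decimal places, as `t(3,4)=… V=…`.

t(3,4)=0.840 V=162.320

span = t_max - t_min = 2.45 - 0.54 = 1.910
L(3,4) = 40, L_eff = 1 - 40/255 = 0.843137 (inverted)
t(3,4) = 2.45 - 1.910·0.843137 = 0.840
Σt over all 8·8 pixels = 1205977/12750 ≈ 94.5864314
V = pitch²·Σt = 1.31²·1205977/12750 = 162.320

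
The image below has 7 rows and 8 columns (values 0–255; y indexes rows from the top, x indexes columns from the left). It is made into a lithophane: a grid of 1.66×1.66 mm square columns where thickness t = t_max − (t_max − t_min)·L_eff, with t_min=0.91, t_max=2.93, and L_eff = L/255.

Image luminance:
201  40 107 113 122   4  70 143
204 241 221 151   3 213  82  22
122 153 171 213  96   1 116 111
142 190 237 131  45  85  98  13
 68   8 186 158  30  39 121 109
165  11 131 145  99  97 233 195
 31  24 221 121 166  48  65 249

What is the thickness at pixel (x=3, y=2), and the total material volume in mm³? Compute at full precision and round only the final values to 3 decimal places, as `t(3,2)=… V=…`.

t(3,2)=1.243 V=308.484

span = t_max - t_min = 2.93 - 0.91 = 2.020
L(3,2) = 213, L_eff = 213/255 = 0.835294
t(3,2) = 2.93 - 2.020·0.835294 = 1.243
Σt over all 7·8 pixels = 1427339/12750 ≈ 111.9481569
V = pitch²·Σt = 1.66²·1427339/12750 = 308.484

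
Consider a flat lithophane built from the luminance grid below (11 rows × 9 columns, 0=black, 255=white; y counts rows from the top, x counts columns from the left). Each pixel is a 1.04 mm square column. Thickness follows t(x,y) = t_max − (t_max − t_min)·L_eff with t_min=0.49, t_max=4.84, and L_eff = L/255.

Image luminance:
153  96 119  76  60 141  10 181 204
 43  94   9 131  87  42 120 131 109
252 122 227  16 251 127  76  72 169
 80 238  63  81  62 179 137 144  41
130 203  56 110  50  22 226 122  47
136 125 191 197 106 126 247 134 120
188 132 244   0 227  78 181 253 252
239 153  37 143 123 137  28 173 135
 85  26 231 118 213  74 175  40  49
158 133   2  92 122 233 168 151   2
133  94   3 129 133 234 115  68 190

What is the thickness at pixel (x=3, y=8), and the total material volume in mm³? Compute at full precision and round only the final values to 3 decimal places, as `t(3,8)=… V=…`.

t(3,8)=2.827 V=289.746

span = t_max - t_min = 4.84 - 0.49 = 4.350
L(3,8) = 118, L_eff = 118/255 = 0.462745
t(3,8) = 4.84 - 4.350·0.462745 = 2.827
Σt over all 11·9 pixels = 455407/1700 ≈ 267.8864706
V = pitch²·Σt = 1.04²·455407/1700 = 289.746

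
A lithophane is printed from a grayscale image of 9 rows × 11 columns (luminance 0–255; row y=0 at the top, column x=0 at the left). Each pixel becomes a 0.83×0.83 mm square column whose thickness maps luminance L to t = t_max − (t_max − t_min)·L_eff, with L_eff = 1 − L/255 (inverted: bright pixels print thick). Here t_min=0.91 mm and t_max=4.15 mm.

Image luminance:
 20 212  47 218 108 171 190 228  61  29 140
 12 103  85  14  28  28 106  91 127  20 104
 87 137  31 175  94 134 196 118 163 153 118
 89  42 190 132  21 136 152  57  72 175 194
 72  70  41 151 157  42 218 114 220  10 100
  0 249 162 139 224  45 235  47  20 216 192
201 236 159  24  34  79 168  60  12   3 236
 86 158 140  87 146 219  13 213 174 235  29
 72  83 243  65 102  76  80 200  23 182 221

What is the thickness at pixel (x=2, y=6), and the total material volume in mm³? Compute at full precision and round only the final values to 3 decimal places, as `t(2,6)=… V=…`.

span = t_max - t_min = 4.15 - 0.91 = 3.240
L(2,6) = 159, L_eff = 1 - 159/255 = 0.376471 (inverted)
t(2,6) = 4.15 - 3.240·0.376471 = 2.930
Σt over all 9·11 pixels = 2017593/8500 ≈ 237.3638824
V = pitch²·Σt = 0.83²·2017593/8500 = 163.520

t(2,6)=2.930 V=163.520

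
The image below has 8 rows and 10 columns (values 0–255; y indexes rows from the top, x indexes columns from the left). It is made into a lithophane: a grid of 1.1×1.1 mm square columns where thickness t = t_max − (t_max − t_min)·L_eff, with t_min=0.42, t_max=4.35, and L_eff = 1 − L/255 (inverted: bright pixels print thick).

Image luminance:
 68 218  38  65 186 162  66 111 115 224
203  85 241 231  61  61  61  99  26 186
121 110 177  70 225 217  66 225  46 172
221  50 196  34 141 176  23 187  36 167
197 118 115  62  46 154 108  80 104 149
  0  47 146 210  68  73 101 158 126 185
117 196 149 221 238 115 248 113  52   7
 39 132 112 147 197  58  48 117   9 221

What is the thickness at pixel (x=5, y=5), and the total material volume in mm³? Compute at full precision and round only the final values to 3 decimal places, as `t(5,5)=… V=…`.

span = t_max - t_min = 4.35 - 0.42 = 3.930
L(5,5) = 73, L_eff = 1 - 73/255 = 0.713725 (inverted)
t(5,5) = 4.35 - 3.930·0.713725 = 1.545
Σt over all 8·10 pixels = 31781/170 ≈ 186.9470588
V = pitch²·Σt = 1.1²·31781/170 = 226.206

t(5,5)=1.545 V=226.206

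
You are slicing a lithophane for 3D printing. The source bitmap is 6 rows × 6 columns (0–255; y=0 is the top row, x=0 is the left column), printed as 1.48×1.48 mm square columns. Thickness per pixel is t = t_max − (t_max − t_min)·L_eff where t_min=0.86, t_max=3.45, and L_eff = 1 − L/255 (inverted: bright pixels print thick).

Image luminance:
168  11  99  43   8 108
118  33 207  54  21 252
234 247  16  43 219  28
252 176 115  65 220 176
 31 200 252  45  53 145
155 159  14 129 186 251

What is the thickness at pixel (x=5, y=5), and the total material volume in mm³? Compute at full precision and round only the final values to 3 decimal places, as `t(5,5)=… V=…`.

t(5,5)=3.409 V=168.663

span = t_max - t_min = 3.45 - 0.86 = 2.590
L(5,5) = 251, L_eff = 1 - 251/255 = 0.015686 (inverted)
t(5,5) = 3.45 - 2.590·0.015686 = 3.409
Σt over all 6·6 pixels = 654509/8500 ≈ 77.0010588
V = pitch²·Σt = 1.48²·654509/8500 = 168.663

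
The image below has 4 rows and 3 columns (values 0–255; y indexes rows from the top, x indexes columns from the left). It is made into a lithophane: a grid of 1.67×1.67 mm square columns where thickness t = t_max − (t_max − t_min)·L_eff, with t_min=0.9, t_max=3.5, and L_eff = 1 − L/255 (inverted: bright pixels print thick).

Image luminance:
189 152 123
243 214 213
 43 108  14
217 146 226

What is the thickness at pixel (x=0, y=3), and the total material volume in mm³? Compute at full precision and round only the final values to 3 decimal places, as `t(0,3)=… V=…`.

span = t_max - t_min = 3.5 - 0.9 = 2.600
L(0,3) = 217, L_eff = 1 - 217/255 = 0.149020 (inverted)
t(0,3) = 3.5 - 2.600·0.149020 = 3.113
Σt over all 4·3 pixels = 38314/1275 ≈ 30.0501961
V = pitch²·Σt = 1.67²·38314/1275 = 83.807

t(0,3)=3.113 V=83.807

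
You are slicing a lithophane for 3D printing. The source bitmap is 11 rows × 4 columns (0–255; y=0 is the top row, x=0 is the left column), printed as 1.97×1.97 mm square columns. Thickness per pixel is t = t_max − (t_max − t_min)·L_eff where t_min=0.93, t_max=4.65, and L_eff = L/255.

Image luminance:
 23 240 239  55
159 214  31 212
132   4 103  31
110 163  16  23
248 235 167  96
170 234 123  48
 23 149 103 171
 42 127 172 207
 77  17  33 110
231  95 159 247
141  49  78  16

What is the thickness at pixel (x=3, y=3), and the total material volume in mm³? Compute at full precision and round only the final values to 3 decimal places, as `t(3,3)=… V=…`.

t(3,3)=4.314 V=492.668

span = t_max - t_min = 4.65 - 0.93 = 3.720
L(3,3) = 23, L_eff = 23/255 = 0.090196
t(3,3) = 4.65 - 3.720·0.090196 = 4.314
Σt over all 11·4 pixels = 269762/2125 ≈ 126.9468235
V = pitch²·Σt = 1.97²·269762/2125 = 492.668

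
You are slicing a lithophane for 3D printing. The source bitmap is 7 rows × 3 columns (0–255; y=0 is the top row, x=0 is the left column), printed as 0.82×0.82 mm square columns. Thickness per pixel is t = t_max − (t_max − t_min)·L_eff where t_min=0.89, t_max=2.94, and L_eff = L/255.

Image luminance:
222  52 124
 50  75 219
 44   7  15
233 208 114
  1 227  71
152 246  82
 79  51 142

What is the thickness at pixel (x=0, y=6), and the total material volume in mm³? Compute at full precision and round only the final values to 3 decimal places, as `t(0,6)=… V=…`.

span = t_max - t_min = 2.94 - 0.89 = 2.050
L(0,6) = 79, L_eff = 79/255 = 0.309804
t(0,6) = 2.94 - 2.050·0.309804 = 2.305
Σt over all 7·3 pixels = 127/3 ≈ 42.3333333
V = pitch²·Σt = 0.82²·127/3 = 28.465

t(0,6)=2.305 V=28.465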